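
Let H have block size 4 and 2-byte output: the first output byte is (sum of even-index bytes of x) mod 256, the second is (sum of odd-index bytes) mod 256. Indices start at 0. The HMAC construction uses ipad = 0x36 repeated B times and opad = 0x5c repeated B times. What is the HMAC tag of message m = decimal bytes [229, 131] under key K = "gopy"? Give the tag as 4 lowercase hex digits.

Key "gopy" = 67 6f 70 79 is exactly B = 4 bytes: K' = 67 6f 70 79.
K' ⊕ ipad = 51 59 46 4f.  K' ⊕ opad = 3b 33 2c 25.
Inner input = (K'⊕ipad) ∥ m = 51 59 46 4f ∥ e5 83.
Inner hash: even-index sum = 380 mod 256 = 124; odd-index sum = 299 mod 256 = 43 → 7c 2b.
Outer input = (K'⊕opad) ∥ inner = 3b 33 2c 25 ∥ 7c 2b.
Outer hash (tag): even-index sum = 227 mod 256 = 227; odd-index sum = 131 mod 256 = 131 → e3 83.

e383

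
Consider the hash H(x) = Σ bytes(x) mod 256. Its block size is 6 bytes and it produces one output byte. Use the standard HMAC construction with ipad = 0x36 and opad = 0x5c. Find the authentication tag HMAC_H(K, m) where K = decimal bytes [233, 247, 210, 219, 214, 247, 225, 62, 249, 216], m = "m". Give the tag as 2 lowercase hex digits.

d9

Key decimal bytes [233, 247, 210, 219, 214, 247, 225, 62, 249, 216] = e9 f7 d2 db d6 f7 e1 3e f9 d8 is 10 bytes > B = 6, so hash it first: H(key) = 4a, then zero-pad to 6 bytes: K' = 4a 00 00 00 00 00.
K' ⊕ ipad = 7c 36 36 36 36 36.  K' ⊕ opad = 16 5c 5c 5c 5c 5c.
Inner input = (K'⊕ipad) ∥ m = 7c 36 36 36 36 36 ∥ 6d.
Inner hash: sum = 124+54+54+54+54+54+109 = 503; mod 256 = 247 → f7.
Outer input = (K'⊕opad) ∥ inner = 16 5c 5c 5c 5c 5c ∥ f7.
Outer hash (tag): sum = 22+92+92+92+92+92+247 = 729; mod 256 = 217 → d9.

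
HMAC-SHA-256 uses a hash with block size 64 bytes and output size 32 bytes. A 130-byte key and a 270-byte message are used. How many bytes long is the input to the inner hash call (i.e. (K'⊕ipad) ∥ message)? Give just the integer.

Key is 130 > 64 bytes, so it is hashed to 32 bytes then zero-padded to 64: |K'| = 64.
Inner input = (K'⊕ipad) ∥ m → 64 + 270 = 334 bytes.

334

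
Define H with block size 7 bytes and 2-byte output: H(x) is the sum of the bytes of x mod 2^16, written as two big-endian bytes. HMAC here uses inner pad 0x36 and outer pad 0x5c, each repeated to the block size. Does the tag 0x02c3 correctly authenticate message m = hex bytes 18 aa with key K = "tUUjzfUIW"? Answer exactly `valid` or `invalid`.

Key "tUUjzfUIW" = 74 55 55 6a 7a 66 55 49 57 is 9 bytes > B = 7, so hash it first: H(key) = 03 5d, then zero-pad to 7 bytes: K' = 03 5d 00 00 00 00 00.
K' ⊕ ipad = 35 6b 36 36 36 36 36; K' ⊕ opad = 5f 01 5c 5c 5c 5c 5c.
Inner hash: sum = 53+107+54+54+54+54+54+24+170 = 624 → 02 70.
Outer hash (recomputed tag): sum = 95+1+92+92+92+92+92+2+112 = 670 → 02 9e.
Recomputed tag = 029e; claimed = 02c3 → mismatch.

invalid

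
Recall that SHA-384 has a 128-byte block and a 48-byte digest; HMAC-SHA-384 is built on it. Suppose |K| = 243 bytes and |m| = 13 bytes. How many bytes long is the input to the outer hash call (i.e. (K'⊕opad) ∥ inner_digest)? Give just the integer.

Key is 243 > 128 bytes, so it is hashed to 48 bytes then zero-padded to 128: |K'| = 128.
Outer input = (K'⊕opad) ∥ H(inner) → 128 + 48 = 176 bytes.

176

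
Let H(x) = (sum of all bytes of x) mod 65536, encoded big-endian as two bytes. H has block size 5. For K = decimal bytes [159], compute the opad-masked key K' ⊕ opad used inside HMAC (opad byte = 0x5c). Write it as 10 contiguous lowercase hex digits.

c35c5c5c5c

Key decimal bytes [159] = 9f is 1 byte ≤ B = 5; zero-pad to 5 bytes: K' = 9f 00 00 00 00.
XOR each byte with 0x5c: 9f⊕5c=c3, 00⊕5c=5c, 00⊕5c=5c, 00⊕5c=5c, 00⊕5c=5c.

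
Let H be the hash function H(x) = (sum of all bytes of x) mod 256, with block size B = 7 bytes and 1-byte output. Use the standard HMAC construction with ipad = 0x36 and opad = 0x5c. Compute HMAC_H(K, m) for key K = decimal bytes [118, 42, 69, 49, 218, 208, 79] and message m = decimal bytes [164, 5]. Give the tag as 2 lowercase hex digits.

15

Key decimal bytes [118, 42, 69, 49, 218, 208, 79] = 76 2a 45 31 da d0 4f is exactly B = 7 bytes: K' = 76 2a 45 31 da d0 4f.
K' ⊕ ipad = 40 1c 73 07 ec e6 79.  K' ⊕ opad = 2a 76 19 6d 86 8c 13.
Inner input = (K'⊕ipad) ∥ m = 40 1c 73 07 ec e6 79 ∥ a4 05.
Inner hash: sum = 64+28+115+7+236+230+121+164+5 = 970; mod 256 = 202 → ca.
Outer input = (K'⊕opad) ∥ inner = 2a 76 19 6d 86 8c 13 ∥ ca.
Outer hash (tag): sum = 42+118+25+109+134+140+19+202 = 789; mod 256 = 21 → 15.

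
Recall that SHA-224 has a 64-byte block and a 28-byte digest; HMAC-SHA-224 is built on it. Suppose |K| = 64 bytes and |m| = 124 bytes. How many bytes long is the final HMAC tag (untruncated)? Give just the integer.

28

The tag is one SHA-224 digest: 28 bytes.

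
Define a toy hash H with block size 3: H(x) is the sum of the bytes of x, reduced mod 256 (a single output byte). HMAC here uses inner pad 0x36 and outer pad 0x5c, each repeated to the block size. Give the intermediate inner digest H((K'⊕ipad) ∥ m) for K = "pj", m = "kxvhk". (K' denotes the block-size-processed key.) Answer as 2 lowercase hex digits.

04

Key "pj" = 70 6a is 2 bytes ≤ B = 3; zero-pad to 3 bytes: K' = 70 6a 00.
K' ⊕ ipad = 46 5c 36.
Inner input = 46 5c 36 ∥ 6b 78 76 68 6b.
Inner hash: sum = 70+92+54+107+120+118+104+107 = 772; mod 256 = 4 → 04.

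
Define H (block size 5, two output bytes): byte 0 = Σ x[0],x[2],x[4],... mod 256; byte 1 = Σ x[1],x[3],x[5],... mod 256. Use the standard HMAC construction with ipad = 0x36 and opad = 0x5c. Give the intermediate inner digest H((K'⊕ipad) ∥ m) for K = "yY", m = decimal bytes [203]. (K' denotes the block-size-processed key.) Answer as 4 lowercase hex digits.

Key "yY" = 79 59 is 2 bytes ≤ B = 5; zero-pad to 5 bytes: K' = 79 59 00 00 00.
K' ⊕ ipad = 4f 6f 36 36 36.
Inner input = 4f 6f 36 36 36 ∥ cb.
Inner hash: even-index sum = 187 mod 256 = 187; odd-index sum = 368 mod 256 = 112 → bb 70.

bb70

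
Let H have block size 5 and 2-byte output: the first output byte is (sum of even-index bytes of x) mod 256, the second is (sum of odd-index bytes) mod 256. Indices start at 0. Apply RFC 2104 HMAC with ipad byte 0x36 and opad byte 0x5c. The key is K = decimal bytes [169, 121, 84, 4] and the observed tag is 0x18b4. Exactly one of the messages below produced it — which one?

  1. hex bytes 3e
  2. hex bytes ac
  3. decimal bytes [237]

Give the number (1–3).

1

Key decimal bytes [169, 121, 84, 4] = a9 79 54 04 is 4 bytes ≤ B = 5; zero-pad to 5 bytes: K' = a9 79 54 04 00.
K' ⊕ ipad = 9f 4f 62 32 36; K' ⊕ opad = f5 25 08 58 5c.
m1: inner = H(9f 4f 62 32 36 3e) = 37 bf; tag = H(f5 25 08 58 5c 37 bf) = 18b4 ← matches
m2: inner = H(9f 4f 62 32 36 ac) = 37 2d; tag = H(f5 25 08 58 5c 37 2d) = 86b4
m3: inner = H(9f 4f 62 32 36 ed) = 37 6e; tag = H(f5 25 08 58 5c 37 6e) = c7b4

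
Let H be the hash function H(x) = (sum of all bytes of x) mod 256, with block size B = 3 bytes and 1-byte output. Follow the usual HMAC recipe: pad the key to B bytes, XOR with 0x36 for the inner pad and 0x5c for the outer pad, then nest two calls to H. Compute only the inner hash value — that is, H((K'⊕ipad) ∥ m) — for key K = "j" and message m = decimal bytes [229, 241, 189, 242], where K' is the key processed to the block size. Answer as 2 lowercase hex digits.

4d

Key "j" = 6a is 1 byte ≤ B = 3; zero-pad to 3 bytes: K' = 6a 00 00.
K' ⊕ ipad = 5c 36 36.
Inner input = 5c 36 36 ∥ e5 f1 bd f2.
Inner hash: sum = 92+54+54+229+241+189+242 = 1101; mod 256 = 77 → 4d.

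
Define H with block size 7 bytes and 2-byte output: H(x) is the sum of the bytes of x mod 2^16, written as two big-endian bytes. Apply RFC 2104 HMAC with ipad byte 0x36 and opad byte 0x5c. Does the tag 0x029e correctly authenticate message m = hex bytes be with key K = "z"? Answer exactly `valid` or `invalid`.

Key "z" = 7a is 1 byte ≤ B = 7; zero-pad to 7 bytes: K' = 7a 00 00 00 00 00 00.
K' ⊕ ipad = 4c 36 36 36 36 36 36; K' ⊕ opad = 26 5c 5c 5c 5c 5c 5c.
Inner hash: sum = 76+54+54+54+54+54+54+190 = 590 → 02 4e.
Outer hash (recomputed tag): sum = 38+92+92+92+92+92+92+2+78 = 670 → 02 9e.
Recomputed tag = 029e; claimed = 029e → match.

valid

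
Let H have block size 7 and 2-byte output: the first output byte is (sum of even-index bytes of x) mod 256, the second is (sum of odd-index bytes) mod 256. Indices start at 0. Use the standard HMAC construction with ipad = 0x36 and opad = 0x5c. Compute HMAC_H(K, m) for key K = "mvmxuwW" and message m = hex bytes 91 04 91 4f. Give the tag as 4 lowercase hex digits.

Key "mvmxuwW" = 6d 76 6d 78 75 77 57 is exactly B = 7 bytes: K' = 6d 76 6d 78 75 77 57.
K' ⊕ ipad = 5b 40 5b 4e 43 41 61.  K' ⊕ opad = 31 2a 31 24 29 2b 0b.
Inner input = (K'⊕ipad) ∥ m = 5b 40 5b 4e 43 41 61 ∥ 91 04 91 4f.
Inner hash: even-index sum = 429 mod 256 = 173; odd-index sum = 497 mod 256 = 241 → ad f1.
Outer input = (K'⊕opad) ∥ inner = 31 2a 31 24 29 2b 0b ∥ ad f1.
Outer hash (tag): even-index sum = 391 mod 256 = 135; odd-index sum = 294 mod 256 = 38 → 87 26.

8726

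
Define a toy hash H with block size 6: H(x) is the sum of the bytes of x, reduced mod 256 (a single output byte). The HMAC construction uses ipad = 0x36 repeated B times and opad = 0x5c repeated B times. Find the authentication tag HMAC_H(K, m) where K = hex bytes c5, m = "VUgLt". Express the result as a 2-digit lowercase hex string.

38

Key hex bytes c5 is 1 byte ≤ B = 6; zero-pad to 6 bytes: K' = c5 00 00 00 00 00.
K' ⊕ ipad = f3 36 36 36 36 36.  K' ⊕ opad = 99 5c 5c 5c 5c 5c.
Inner input = (K'⊕ipad) ∥ m = f3 36 36 36 36 36 ∥ 56 55 67 4c 74.
Inner hash: sum = 243+54+54+54+54+54+86+85+103+76+116 = 979; mod 256 = 211 → d3.
Outer input = (K'⊕opad) ∥ inner = 99 5c 5c 5c 5c 5c ∥ d3.
Outer hash (tag): sum = 153+92+92+92+92+92+211 = 824; mod 256 = 56 → 38.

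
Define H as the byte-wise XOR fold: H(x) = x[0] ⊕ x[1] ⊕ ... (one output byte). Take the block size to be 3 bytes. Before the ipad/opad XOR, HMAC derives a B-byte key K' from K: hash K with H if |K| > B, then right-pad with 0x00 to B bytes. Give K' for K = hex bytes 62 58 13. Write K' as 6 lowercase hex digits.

625813

Key hex bytes 62 58 13 is exactly B = 3 bytes: K' = 62 58 13.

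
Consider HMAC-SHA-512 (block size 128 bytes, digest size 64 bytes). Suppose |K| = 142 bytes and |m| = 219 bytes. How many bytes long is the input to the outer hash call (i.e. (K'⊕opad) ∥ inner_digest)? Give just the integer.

192

Key is 142 > 128 bytes, so it is hashed to 64 bytes then zero-padded to 128: |K'| = 128.
Outer input = (K'⊕opad) ∥ H(inner) → 128 + 64 = 192 bytes.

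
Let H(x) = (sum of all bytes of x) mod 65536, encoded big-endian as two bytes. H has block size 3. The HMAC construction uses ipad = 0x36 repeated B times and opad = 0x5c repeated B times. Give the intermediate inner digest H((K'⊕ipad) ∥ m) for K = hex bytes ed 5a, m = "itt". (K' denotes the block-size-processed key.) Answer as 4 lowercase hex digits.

02ce

Key hex bytes ed 5a is 2 bytes ≤ B = 3; zero-pad to 3 bytes: K' = ed 5a 00.
K' ⊕ ipad = db 6c 36.
Inner input = db 6c 36 ∥ 69 74 74.
Inner hash: sum = 219+108+54+105+116+116 = 718 → 02 ce.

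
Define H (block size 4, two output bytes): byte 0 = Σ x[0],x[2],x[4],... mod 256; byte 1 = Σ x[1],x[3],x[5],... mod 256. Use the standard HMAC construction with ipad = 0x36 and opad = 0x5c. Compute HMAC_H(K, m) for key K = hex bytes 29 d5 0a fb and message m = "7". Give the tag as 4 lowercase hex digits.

5de0

Key hex bytes 29 d5 0a fb is exactly B = 4 bytes: K' = 29 d5 0a fb.
K' ⊕ ipad = 1f e3 3c cd.  K' ⊕ opad = 75 89 56 a7.
Inner input = (K'⊕ipad) ∥ m = 1f e3 3c cd ∥ 37.
Inner hash: even-index sum = 146 mod 256 = 146; odd-index sum = 432 mod 256 = 176 → 92 b0.
Outer input = (K'⊕opad) ∥ inner = 75 89 56 a7 ∥ 92 b0.
Outer hash (tag): even-index sum = 349 mod 256 = 93; odd-index sum = 480 mod 256 = 224 → 5d e0.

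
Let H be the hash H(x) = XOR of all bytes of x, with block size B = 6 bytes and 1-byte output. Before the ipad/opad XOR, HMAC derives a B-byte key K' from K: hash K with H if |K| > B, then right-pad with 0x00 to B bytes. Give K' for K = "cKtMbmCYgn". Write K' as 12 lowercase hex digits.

|K| = 10 > B = 6, so first hash the key.
H(K): XOR 63⊕4b⊕74⊕4d⊕62⊕6d⊕43⊕59⊕67⊕6e = 0d.
Zero-pad H(K) = 0d to 6 bytes: K' = 0d 00 00 00 00 00.

0d0000000000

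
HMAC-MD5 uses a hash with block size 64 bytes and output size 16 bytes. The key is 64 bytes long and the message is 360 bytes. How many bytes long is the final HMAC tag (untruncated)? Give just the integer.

16

The tag is one MD5 digest: 16 bytes.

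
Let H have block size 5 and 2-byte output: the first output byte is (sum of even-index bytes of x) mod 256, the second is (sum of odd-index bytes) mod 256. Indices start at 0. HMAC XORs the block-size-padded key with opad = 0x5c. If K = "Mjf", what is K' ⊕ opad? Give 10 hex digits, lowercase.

Key "Mjf" = 4d 6a 66 is 3 bytes ≤ B = 5; zero-pad to 5 bytes: K' = 4d 6a 66 00 00.
XOR each byte with 0x5c: 4d⊕5c=11, 6a⊕5c=36, 66⊕5c=3a, 00⊕5c=5c, 00⊕5c=5c.

11363a5c5c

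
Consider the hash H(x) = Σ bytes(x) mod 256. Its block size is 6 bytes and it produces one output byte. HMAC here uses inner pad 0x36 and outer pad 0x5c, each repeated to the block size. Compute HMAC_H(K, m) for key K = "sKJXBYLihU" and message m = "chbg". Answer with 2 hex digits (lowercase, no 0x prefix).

fa

Key "sKJXBYLihU" = 73 4b 4a 58 42 59 4c 69 68 55 is 10 bytes > B = 6, so hash it first: H(key) = 6d, then zero-pad to 6 bytes: K' = 6d 00 00 00 00 00.
K' ⊕ ipad = 5b 36 36 36 36 36.  K' ⊕ opad = 31 5c 5c 5c 5c 5c.
Inner input = (K'⊕ipad) ∥ m = 5b 36 36 36 36 36 ∥ 63 68 62 67.
Inner hash: sum = 91+54+54+54+54+54+99+104+98+103 = 765; mod 256 = 253 → fd.
Outer input = (K'⊕opad) ∥ inner = 31 5c 5c 5c 5c 5c ∥ fd.
Outer hash (tag): sum = 49+92+92+92+92+92+253 = 762; mod 256 = 250 → fa.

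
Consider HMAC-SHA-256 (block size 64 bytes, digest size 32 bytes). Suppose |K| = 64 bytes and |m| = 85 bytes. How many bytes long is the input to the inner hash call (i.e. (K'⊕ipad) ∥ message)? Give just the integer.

Key is 64 ≤ 64 bytes, zero-padded: |K'| = 64.
Inner input = (K'⊕ipad) ∥ m → 64 + 85 = 149 bytes.

149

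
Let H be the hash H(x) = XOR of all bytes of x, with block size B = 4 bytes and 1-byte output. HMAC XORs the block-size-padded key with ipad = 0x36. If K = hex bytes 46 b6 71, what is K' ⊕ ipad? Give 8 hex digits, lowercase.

70804736

Key hex bytes 46 b6 71 is 3 bytes ≤ B = 4; zero-pad to 4 bytes: K' = 46 b6 71 00.
XOR each byte with 0x36: 46⊕36=70, b6⊕36=80, 71⊕36=47, 00⊕36=36.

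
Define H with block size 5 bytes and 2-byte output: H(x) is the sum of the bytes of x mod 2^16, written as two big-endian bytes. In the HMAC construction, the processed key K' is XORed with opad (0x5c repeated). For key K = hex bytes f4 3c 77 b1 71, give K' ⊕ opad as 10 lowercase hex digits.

Key hex bytes f4 3c 77 b1 71 is exactly B = 5 bytes: K' = f4 3c 77 b1 71.
XOR each byte with 0x5c: f4⊕5c=a8, 3c⊕5c=60, 77⊕5c=2b, b1⊕5c=ed, 71⊕5c=2d.

a8602bed2d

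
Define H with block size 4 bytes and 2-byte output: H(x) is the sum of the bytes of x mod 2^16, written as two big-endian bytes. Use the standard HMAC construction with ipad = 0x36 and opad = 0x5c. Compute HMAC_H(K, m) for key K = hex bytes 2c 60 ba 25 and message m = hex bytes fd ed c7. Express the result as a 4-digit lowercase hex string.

02ce

Key hex bytes 2c 60 ba 25 is exactly B = 4 bytes: K' = 2c 60 ba 25.
K' ⊕ ipad = 1a 56 8c 13.  K' ⊕ opad = 70 3c e6 79.
Inner input = (K'⊕ipad) ∥ m = 1a 56 8c 13 ∥ fd ed c7.
Inner hash: sum = 26+86+140+19+253+237+199 = 960 → 03 c0.
Outer input = (K'⊕opad) ∥ inner = 70 3c e6 79 ∥ 03 c0.
Outer hash (tag): sum = 112+60+230+121+3+192 = 718 → 02 ce.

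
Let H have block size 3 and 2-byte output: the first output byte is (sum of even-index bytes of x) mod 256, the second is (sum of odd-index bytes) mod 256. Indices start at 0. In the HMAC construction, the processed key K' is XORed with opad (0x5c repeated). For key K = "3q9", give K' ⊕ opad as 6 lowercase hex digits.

6f2d65

Key "3q9" = 33 71 39 is exactly B = 3 bytes: K' = 33 71 39.
XOR each byte with 0x5c: 33⊕5c=6f, 71⊕5c=2d, 39⊕5c=65.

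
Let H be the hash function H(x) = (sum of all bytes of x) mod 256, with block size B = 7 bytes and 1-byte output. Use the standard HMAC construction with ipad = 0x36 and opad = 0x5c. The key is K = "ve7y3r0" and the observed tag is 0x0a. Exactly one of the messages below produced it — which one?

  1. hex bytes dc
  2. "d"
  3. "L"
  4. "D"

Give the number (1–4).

Key "ve7y3r0" = 76 65 37 79 33 72 30 is exactly B = 7 bytes: K' = 76 65 37 79 33 72 30.
K' ⊕ ipad = 40 53 01 4f 05 44 06; K' ⊕ opad = 2a 39 6b 25 6f 2e 6c.
m1: inner = H(40 53 01 4f 05 44 06 dc) = 0e; tag = H(2a 39 6b 25 6f 2e 6c 0e) = 0a ← matches
m2: inner = H(40 53 01 4f 05 44 06 64) = 96; tag = H(2a 39 6b 25 6f 2e 6c 96) = 92
m3: inner = H(40 53 01 4f 05 44 06 4c) = 7e; tag = H(2a 39 6b 25 6f 2e 6c 7e) = 7a
m4: inner = H(40 53 01 4f 05 44 06 44) = 76; tag = H(2a 39 6b 25 6f 2e 6c 76) = 72

1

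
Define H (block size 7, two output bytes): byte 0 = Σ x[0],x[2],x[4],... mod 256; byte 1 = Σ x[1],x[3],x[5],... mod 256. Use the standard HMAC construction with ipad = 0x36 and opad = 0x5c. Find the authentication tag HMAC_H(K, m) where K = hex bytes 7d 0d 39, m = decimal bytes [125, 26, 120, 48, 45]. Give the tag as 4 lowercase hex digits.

0719

Key hex bytes 7d 0d 39 is 3 bytes ≤ B = 7; zero-pad to 7 bytes: K' = 7d 0d 39 00 00 00 00.
K' ⊕ ipad = 4b 3b 0f 36 36 36 36.  K' ⊕ opad = 21 51 65 5c 5c 5c 5c.
Inner input = (K'⊕ipad) ∥ m = 4b 3b 0f 36 36 36 36 ∥ 7d 1a 78 30 2d.
Inner hash: even-index sum = 272 mod 256 = 16; odd-index sum = 457 mod 256 = 201 → 10 c9.
Outer input = (K'⊕opad) ∥ inner = 21 51 65 5c 5c 5c 5c ∥ 10 c9.
Outer hash (tag): even-index sum = 519 mod 256 = 7; odd-index sum = 281 mod 256 = 25 → 07 19.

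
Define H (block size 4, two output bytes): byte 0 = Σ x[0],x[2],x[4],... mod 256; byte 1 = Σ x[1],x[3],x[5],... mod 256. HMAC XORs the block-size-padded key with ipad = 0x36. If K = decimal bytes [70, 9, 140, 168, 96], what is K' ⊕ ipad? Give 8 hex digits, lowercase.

04873636

Key decimal bytes [70, 9, 140, 168, 96] = 46 09 8c a8 60 is 5 bytes > B = 4, so hash it first: H(key) = 32 b1, then zero-pad to 4 bytes: K' = 32 b1 00 00.
XOR each byte with 0x36: 32⊕36=04, b1⊕36=87, 00⊕36=36, 00⊕36=36.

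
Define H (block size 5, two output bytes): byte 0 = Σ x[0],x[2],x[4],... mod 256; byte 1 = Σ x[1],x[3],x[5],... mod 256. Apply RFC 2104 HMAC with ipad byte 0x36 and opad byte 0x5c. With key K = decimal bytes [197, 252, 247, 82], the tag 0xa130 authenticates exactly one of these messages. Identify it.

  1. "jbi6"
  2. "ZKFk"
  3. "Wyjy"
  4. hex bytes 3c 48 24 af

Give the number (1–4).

Key decimal bytes [197, 252, 247, 82] = c5 fc f7 52 is 4 bytes ≤ B = 5; zero-pad to 5 bytes: K' = c5 fc f7 52 00.
K' ⊕ ipad = f3 ca c1 64 36; K' ⊕ opad = 99 a0 ab 0e 5c.
m1: inner = H(f3 ca c1 64 36 6a 62 69 36) = 82 01; tag = H(99 a0 ab 0e 5c 82 01) = a130 ← matches
m2: inner = H(f3 ca c1 64 36 5a 4b 46 6b) = a0 ce; tag = H(99 a0 ab 0e 5c a0 ce) = 6e4e
m3: inner = H(f3 ca c1 64 36 57 79 6a 79) = dc ef; tag = H(99 a0 ab 0e 5c dc ef) = 8f8a
m4: inner = H(f3 ca c1 64 36 3c 48 24 af) = e1 8e; tag = H(99 a0 ab 0e 5c e1 8e) = 2e8f

1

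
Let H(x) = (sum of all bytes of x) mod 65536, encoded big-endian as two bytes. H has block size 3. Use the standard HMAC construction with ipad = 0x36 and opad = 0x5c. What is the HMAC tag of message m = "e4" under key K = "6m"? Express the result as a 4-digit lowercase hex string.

Key "6m" = 36 6d is 2 bytes ≤ B = 3; zero-pad to 3 bytes: K' = 36 6d 00.
K' ⊕ ipad = 00 5b 36.  K' ⊕ opad = 6a 31 5c.
Inner input = (K'⊕ipad) ∥ m = 00 5b 36 ∥ 65 34.
Inner hash: sum = 0+91+54+101+52 = 298 → 01 2a.
Outer input = (K'⊕opad) ∥ inner = 6a 31 5c ∥ 01 2a.
Outer hash (tag): sum = 106+49+92+1+42 = 290 → 01 22.

0122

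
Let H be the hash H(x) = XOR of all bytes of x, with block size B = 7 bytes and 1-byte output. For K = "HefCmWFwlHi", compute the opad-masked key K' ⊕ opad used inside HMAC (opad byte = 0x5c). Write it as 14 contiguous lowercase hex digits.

Key "HefCmWFwlHi" = 48 65 66 43 6d 57 46 77 6c 48 69 is 11 bytes > B = 7, so hash it first: H(key) = 4e, then zero-pad to 7 bytes: K' = 4e 00 00 00 00 00 00.
XOR each byte with 0x5c: 4e⊕5c=12, 00⊕5c=5c, 00⊕5c=5c, 00⊕5c=5c, 00⊕5c=5c, 00⊕5c=5c, 00⊕5c=5c.

125c5c5c5c5c5c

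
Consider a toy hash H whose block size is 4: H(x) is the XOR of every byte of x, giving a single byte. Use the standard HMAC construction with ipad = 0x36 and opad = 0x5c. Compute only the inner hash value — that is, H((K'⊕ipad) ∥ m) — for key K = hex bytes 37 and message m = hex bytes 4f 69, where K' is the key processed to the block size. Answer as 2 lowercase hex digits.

Key hex bytes 37 is 1 byte ≤ B = 4; zero-pad to 4 bytes: K' = 37 00 00 00.
K' ⊕ ipad = 01 36 36 36.
Inner input = 01 36 36 36 ∥ 4f 69.
Inner hash: XOR 01⊕36⊕36⊕36⊕4f⊕69 = 11.

11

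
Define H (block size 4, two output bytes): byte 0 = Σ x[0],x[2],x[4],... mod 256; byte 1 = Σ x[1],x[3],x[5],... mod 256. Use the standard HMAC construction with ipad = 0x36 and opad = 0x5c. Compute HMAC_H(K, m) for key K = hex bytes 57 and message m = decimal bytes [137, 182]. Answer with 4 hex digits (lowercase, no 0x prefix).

87da

Key hex bytes 57 is 1 byte ≤ B = 4; zero-pad to 4 bytes: K' = 57 00 00 00.
K' ⊕ ipad = 61 36 36 36.  K' ⊕ opad = 0b 5c 5c 5c.
Inner input = (K'⊕ipad) ∥ m = 61 36 36 36 ∥ 89 b6.
Inner hash: even-index sum = 288 mod 256 = 32; odd-index sum = 290 mod 256 = 34 → 20 22.
Outer input = (K'⊕opad) ∥ inner = 0b 5c 5c 5c ∥ 20 22.
Outer hash (tag): even-index sum = 135 mod 256 = 135; odd-index sum = 218 mod 256 = 218 → 87 da.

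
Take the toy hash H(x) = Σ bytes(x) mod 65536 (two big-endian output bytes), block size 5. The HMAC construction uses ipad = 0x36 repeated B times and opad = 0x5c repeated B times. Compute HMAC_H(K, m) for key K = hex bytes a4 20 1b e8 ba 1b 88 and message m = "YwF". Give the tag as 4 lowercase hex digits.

02eb

Key hex bytes a4 20 1b e8 ba 1b 88 is 7 bytes > B = 5, so hash it first: H(key) = 03 24, then zero-pad to 5 bytes: K' = 03 24 00 00 00.
K' ⊕ ipad = 35 12 36 36 36.  K' ⊕ opad = 5f 78 5c 5c 5c.
Inner input = (K'⊕ipad) ∥ m = 35 12 36 36 36 ∥ 59 77 46.
Inner hash: sum = 53+18+54+54+54+89+119+70 = 511 → 01 ff.
Outer input = (K'⊕opad) ∥ inner = 5f 78 5c 5c 5c ∥ 01 ff.
Outer hash (tag): sum = 95+120+92+92+92+1+255 = 747 → 02 eb.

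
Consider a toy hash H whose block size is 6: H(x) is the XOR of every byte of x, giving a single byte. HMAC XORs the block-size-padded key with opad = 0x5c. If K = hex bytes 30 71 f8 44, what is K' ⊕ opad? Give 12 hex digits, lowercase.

Key hex bytes 30 71 f8 44 is 4 bytes ≤ B = 6; zero-pad to 6 bytes: K' = 30 71 f8 44 00 00.
XOR each byte with 0x5c: 30⊕5c=6c, 71⊕5c=2d, f8⊕5c=a4, 44⊕5c=18, 00⊕5c=5c, 00⊕5c=5c.

6c2da4185c5c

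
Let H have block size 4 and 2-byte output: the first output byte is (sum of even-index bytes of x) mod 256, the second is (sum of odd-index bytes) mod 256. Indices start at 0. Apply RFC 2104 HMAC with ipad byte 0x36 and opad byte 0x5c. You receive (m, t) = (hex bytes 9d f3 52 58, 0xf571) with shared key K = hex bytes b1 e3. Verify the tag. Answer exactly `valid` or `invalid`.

valid

Key hex bytes b1 e3 is 2 bytes ≤ B = 4; zero-pad to 4 bytes: K' = b1 e3 00 00.
K' ⊕ ipad = 87 d5 36 36; K' ⊕ opad = ed bf 5c 5c.
Inner hash: even-index sum = 428 mod 256 = 172; odd-index sum = 598 mod 256 = 86 → ac 56.
Outer hash (recomputed tag): even-index sum = 501 mod 256 = 245; odd-index sum = 369 mod 256 = 113 → f5 71.
Recomputed tag = f571; claimed = f571 → match.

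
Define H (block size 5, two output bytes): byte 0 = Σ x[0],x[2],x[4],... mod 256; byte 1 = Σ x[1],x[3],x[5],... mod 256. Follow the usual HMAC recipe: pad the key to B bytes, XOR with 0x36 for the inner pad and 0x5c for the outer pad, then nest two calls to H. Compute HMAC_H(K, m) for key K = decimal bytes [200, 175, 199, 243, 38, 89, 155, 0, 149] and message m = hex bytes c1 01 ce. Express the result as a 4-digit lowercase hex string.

Key decimal bytes [200, 175, 199, 243, 38, 89, 155, 0, 149] = c8 af c7 f3 26 59 9b 00 95 is 9 bytes > B = 5, so hash it first: H(key) = e5 fb, then zero-pad to 5 bytes: K' = e5 fb 00 00 00.
K' ⊕ ipad = d3 cd 36 36 36.  K' ⊕ opad = b9 a7 5c 5c 5c.
Inner input = (K'⊕ipad) ∥ m = d3 cd 36 36 36 ∥ c1 01 ce.
Inner hash: even-index sum = 320 mod 256 = 64; odd-index sum = 658 mod 256 = 146 → 40 92.
Outer input = (K'⊕opad) ∥ inner = b9 a7 5c 5c 5c ∥ 40 92.
Outer hash (tag): even-index sum = 515 mod 256 = 3; odd-index sum = 323 mod 256 = 67 → 03 43.

0343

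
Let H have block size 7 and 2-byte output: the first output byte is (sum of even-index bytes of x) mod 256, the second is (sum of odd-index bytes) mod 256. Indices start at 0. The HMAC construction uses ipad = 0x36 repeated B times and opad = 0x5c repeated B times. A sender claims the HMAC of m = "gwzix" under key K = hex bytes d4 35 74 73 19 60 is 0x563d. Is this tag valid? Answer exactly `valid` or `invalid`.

invalid

Key hex bytes d4 35 74 73 19 60 is 6 bytes ≤ B = 7; zero-pad to 7 bytes: K' = d4 35 74 73 19 60 00.
K' ⊕ ipad = e2 03 42 45 2f 56 36; K' ⊕ opad = 88 69 28 2f 45 3c 5c.
Inner hash: even-index sum = 617 mod 256 = 105; odd-index sum = 503 mod 256 = 247 → 69 f7.
Outer hash (recomputed tag): even-index sum = 584 mod 256 = 72; odd-index sum = 317 mod 256 = 61 → 48 3d.
Recomputed tag = 483d; claimed = 563d → mismatch.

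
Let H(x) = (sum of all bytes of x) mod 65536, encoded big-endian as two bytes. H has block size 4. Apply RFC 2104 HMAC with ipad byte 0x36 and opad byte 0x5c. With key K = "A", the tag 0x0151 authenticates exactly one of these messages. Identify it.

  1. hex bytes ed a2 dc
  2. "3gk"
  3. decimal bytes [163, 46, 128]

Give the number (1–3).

2

Key "A" = 41 is 1 byte ≤ B = 4; zero-pad to 4 bytes: K' = 41 00 00 00.
K' ⊕ ipad = 77 36 36 36; K' ⊕ opad = 1d 5c 5c 5c.
m1: inner = H(77 36 36 36 ed a2 dc) = 03 84; tag = H(1d 5c 5c 5c 03 84) = 01b8
m2: inner = H(77 36 36 36 33 67 6b) = 02 1e; tag = H(1d 5c 5c 5c 02 1e) = 0151 ← matches
m3: inner = H(77 36 36 36 a3 2e 80) = 02 6a; tag = H(1d 5c 5c 5c 02 6a) = 019d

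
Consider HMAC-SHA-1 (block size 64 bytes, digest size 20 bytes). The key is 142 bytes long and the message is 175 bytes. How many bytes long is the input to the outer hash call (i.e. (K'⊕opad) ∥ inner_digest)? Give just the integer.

Key is 142 > 64 bytes, so it is hashed to 20 bytes then zero-padded to 64: |K'| = 64.
Outer input = (K'⊕opad) ∥ H(inner) → 64 + 20 = 84 bytes.

84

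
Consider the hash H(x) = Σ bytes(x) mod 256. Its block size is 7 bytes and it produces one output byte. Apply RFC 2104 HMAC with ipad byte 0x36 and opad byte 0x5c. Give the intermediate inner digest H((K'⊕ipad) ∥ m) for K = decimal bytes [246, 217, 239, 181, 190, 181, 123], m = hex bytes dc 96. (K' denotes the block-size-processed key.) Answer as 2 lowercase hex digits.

Key decimal bytes [246, 217, 239, 181, 190, 181, 123] = f6 d9 ef b5 be b5 7b is exactly B = 7 bytes: K' = f6 d9 ef b5 be b5 7b.
K' ⊕ ipad = c0 ef d9 83 88 83 4d.
Inner input = c0 ef d9 83 88 83 4d ∥ dc 96.
Inner hash: sum = 192+239+217+131+136+131+77+220+150 = 1493; mod 256 = 213 → d5.

d5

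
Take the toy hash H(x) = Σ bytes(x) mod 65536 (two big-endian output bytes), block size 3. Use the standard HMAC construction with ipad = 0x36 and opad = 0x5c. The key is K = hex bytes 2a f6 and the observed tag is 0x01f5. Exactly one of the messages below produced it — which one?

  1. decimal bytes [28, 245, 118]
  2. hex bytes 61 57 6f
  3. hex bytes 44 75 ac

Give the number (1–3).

3

Key hex bytes 2a f6 is 2 bytes ≤ B = 3; zero-pad to 3 bytes: K' = 2a f6 00.
K' ⊕ ipad = 1c c0 36; K' ⊕ opad = 76 aa 5c.
m1: inner = H(1c c0 36 1c f5 76) = 02 99; tag = H(76 aa 5c 02 99) = 0217
m2: inner = H(1c c0 36 61 57 6f) = 02 39; tag = H(76 aa 5c 02 39) = 01b7
m3: inner = H(1c c0 36 44 75 ac) = 02 77; tag = H(76 aa 5c 02 77) = 01f5 ← matches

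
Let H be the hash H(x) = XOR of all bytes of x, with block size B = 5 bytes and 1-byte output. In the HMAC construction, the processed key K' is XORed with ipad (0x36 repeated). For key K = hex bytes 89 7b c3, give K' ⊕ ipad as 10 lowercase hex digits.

Key hex bytes 89 7b c3 is 3 bytes ≤ B = 5; zero-pad to 5 bytes: K' = 89 7b c3 00 00.
XOR each byte with 0x36: 89⊕36=bf, 7b⊕36=4d, c3⊕36=f5, 00⊕36=36, 00⊕36=36.

bf4df53636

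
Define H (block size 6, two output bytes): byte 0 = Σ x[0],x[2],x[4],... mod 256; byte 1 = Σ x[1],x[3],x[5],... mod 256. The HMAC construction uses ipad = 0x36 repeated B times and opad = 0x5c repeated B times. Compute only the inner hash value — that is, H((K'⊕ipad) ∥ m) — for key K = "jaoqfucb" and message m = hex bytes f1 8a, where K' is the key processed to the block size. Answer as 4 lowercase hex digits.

Key "jaoqfucb" = 6a 61 6f 71 66 75 63 62 is 8 bytes > B = 6, so hash it first: H(key) = a2 a9, then zero-pad to 6 bytes: K' = a2 a9 00 00 00 00.
K' ⊕ ipad = 94 9f 36 36 36 36.
Inner input = 94 9f 36 36 36 36 ∥ f1 8a.
Inner hash: even-index sum = 497 mod 256 = 241; odd-index sum = 405 mod 256 = 149 → f1 95.

f195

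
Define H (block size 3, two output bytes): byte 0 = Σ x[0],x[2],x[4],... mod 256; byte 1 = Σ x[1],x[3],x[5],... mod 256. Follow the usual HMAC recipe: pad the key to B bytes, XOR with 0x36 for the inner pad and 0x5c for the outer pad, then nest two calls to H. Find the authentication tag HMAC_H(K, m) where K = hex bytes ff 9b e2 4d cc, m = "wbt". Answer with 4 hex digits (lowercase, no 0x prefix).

16e7

Key hex bytes ff 9b e2 4d cc is 5 bytes > B = 3, so hash it first: H(key) = ad e8, then zero-pad to 3 bytes: K' = ad e8 00.
K' ⊕ ipad = 9b de 36.  K' ⊕ opad = f1 b4 5c.
Inner input = (K'⊕ipad) ∥ m = 9b de 36 ∥ 77 62 74.
Inner hash: even-index sum = 307 mod 256 = 51; odd-index sum = 457 mod 256 = 201 → 33 c9.
Outer input = (K'⊕opad) ∥ inner = f1 b4 5c ∥ 33 c9.
Outer hash (tag): even-index sum = 534 mod 256 = 22; odd-index sum = 231 mod 256 = 231 → 16 e7.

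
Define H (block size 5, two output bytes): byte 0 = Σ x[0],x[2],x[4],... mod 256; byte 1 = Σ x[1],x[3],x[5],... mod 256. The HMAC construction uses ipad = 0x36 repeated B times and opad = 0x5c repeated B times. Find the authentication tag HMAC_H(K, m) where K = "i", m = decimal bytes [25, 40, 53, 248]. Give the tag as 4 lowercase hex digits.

a7a3

Key "i" = 69 is 1 byte ≤ B = 5; zero-pad to 5 bytes: K' = 69 00 00 00 00.
K' ⊕ ipad = 5f 36 36 36 36.  K' ⊕ opad = 35 5c 5c 5c 5c.
Inner input = (K'⊕ipad) ∥ m = 5f 36 36 36 36 ∥ 19 28 35 f8.
Inner hash: even-index sum = 491 mod 256 = 235; odd-index sum = 186 mod 256 = 186 → eb ba.
Outer input = (K'⊕opad) ∥ inner = 35 5c 5c 5c 5c ∥ eb ba.
Outer hash (tag): even-index sum = 423 mod 256 = 167; odd-index sum = 419 mod 256 = 163 → a7 a3.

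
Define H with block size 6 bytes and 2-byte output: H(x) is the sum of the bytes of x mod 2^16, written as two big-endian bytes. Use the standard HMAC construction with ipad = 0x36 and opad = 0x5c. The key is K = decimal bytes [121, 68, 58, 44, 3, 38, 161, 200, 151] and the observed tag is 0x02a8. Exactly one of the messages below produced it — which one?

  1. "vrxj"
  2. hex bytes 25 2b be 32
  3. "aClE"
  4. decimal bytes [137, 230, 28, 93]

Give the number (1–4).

2

Key decimal bytes [121, 68, 58, 44, 3, 38, 161, 200, 151] = 79 44 3a 2c 03 26 a1 c8 97 is 9 bytes > B = 6, so hash it first: H(key) = 03 4c, then zero-pad to 6 bytes: K' = 03 4c 00 00 00 00.
K' ⊕ ipad = 35 7a 36 36 36 36; K' ⊕ opad = 5f 10 5c 5c 5c 5c.
m1: inner = H(35 7a 36 36 36 36 76 72 78 6a) = 03 51; tag = H(5f 10 5c 5c 5c 5c 03 51) = 0233
m2: inner = H(35 7a 36 36 36 36 25 2b be 32) = 02 c7; tag = H(5f 10 5c 5c 5c 5c 02 c7) = 02a8 ← matches
m3: inner = H(35 7a 36 36 36 36 61 43 6c 45) = 02 dc; tag = H(5f 10 5c 5c 5c 5c 02 dc) = 02bd
m4: inner = H(35 7a 36 36 36 36 89 e6 1c 5d) = 03 6f; tag = H(5f 10 5c 5c 5c 5c 03 6f) = 0251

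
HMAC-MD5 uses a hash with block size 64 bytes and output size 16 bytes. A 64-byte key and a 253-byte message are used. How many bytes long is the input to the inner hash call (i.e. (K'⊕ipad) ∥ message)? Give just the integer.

317

Key is 64 ≤ 64 bytes, zero-padded: |K'| = 64.
Inner input = (K'⊕ipad) ∥ m → 64 + 253 = 317 bytes.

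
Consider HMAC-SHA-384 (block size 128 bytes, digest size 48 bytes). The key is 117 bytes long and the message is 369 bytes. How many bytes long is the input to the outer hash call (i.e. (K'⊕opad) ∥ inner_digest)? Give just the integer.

Key is 117 ≤ 128 bytes, zero-padded: |K'| = 128.
Outer input = (K'⊕opad) ∥ H(inner) → 128 + 48 = 176 bytes.

176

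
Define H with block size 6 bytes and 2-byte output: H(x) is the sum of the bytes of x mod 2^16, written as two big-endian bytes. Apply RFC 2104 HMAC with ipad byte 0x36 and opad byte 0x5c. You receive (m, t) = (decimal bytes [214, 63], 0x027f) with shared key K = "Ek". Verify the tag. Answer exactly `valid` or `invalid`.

valid

Key "Ek" = 45 6b is 2 bytes ≤ B = 6; zero-pad to 6 bytes: K' = 45 6b 00 00 00 00.
K' ⊕ ipad = 73 5d 36 36 36 36; K' ⊕ opad = 19 37 5c 5c 5c 5c.
Inner hash: sum = 115+93+54+54+54+54+214+63 = 701 → 02 bd.
Outer hash (recomputed tag): sum = 25+55+92+92+92+92+2+189 = 639 → 02 7f.
Recomputed tag = 027f; claimed = 027f → match.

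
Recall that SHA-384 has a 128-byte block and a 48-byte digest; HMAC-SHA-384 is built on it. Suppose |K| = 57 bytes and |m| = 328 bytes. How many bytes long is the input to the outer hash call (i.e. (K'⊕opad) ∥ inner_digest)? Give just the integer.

176

Key is 57 ≤ 128 bytes, zero-padded: |K'| = 128.
Outer input = (K'⊕opad) ∥ H(inner) → 128 + 48 = 176 bytes.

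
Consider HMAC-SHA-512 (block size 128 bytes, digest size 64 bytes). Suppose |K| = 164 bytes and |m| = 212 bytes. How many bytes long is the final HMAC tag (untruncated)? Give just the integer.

64

The tag is one SHA-512 digest: 64 bytes.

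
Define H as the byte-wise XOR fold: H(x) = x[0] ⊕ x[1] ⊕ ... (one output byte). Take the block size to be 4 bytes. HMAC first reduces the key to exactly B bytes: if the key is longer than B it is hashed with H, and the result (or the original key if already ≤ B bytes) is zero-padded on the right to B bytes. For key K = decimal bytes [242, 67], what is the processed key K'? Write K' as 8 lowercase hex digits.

Key decimal bytes [242, 67] = f2 43 is 2 bytes ≤ B = 4; zero-pad to 4 bytes: K' = f2 43 00 00.

f2430000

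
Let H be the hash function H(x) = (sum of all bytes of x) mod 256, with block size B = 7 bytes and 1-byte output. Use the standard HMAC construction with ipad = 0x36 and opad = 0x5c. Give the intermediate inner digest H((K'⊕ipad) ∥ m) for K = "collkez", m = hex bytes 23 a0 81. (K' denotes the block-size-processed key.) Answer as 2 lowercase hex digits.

Key "collkez" = 63 6f 6c 6c 6b 65 7a is exactly B = 7 bytes: K' = 63 6f 6c 6c 6b 65 7a.
K' ⊕ ipad = 55 59 5a 5a 5d 53 4c.
Inner input = 55 59 5a 5a 5d 53 4c ∥ 23 a0 81.
Inner hash: sum = 85+89+90+90+93+83+76+35+160+129 = 930; mod 256 = 162 → a2.

a2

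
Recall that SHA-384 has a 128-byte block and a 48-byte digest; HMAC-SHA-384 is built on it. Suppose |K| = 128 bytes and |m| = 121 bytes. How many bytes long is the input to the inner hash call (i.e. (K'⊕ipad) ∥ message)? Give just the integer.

Key is 128 ≤ 128 bytes, zero-padded: |K'| = 128.
Inner input = (K'⊕ipad) ∥ m → 128 + 121 = 249 bytes.

249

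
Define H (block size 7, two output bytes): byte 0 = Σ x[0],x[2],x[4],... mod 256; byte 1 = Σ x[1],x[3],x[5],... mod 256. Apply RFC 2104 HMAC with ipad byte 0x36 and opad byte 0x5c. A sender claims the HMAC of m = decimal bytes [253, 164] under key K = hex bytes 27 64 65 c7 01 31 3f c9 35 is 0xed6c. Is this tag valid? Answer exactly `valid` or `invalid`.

invalid

Key hex bytes 27 64 65 c7 01 31 3f c9 35 is 9 bytes > B = 7, so hash it first: H(key) = 01 25, then zero-pad to 7 bytes: K' = 01 25 00 00 00 00 00.
K' ⊕ ipad = 37 13 36 36 36 36 36; K' ⊕ opad = 5d 79 5c 5c 5c 5c 5c.
Inner hash: even-index sum = 381 mod 256 = 125; odd-index sum = 380 mod 256 = 124 → 7d 7c.
Outer hash (recomputed tag): even-index sum = 493 mod 256 = 237; odd-index sum = 430 mod 256 = 174 → ed ae.
Recomputed tag = edae; claimed = ed6c → mismatch.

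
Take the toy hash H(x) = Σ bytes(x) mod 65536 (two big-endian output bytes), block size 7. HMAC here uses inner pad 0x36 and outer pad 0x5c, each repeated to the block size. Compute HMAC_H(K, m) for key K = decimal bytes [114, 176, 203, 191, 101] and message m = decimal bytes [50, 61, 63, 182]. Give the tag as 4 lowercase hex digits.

03fc

Key decimal bytes [114, 176, 203, 191, 101] = 72 b0 cb bf 65 is 5 bytes ≤ B = 7; zero-pad to 7 bytes: K' = 72 b0 cb bf 65 00 00.
K' ⊕ ipad = 44 86 fd 89 53 36 36.  K' ⊕ opad = 2e ec 97 e3 39 5c 5c.
Inner input = (K'⊕ipad) ∥ m = 44 86 fd 89 53 36 36 ∥ 32 3d 3f b6.
Inner hash: sum = 68+134+253+137+83+54+54+50+61+63+182 = 1139 → 04 73.
Outer input = (K'⊕opad) ∥ inner = 2e ec 97 e3 39 5c 5c ∥ 04 73.
Outer hash (tag): sum = 46+236+151+227+57+92+92+4+115 = 1020 → 03 fc.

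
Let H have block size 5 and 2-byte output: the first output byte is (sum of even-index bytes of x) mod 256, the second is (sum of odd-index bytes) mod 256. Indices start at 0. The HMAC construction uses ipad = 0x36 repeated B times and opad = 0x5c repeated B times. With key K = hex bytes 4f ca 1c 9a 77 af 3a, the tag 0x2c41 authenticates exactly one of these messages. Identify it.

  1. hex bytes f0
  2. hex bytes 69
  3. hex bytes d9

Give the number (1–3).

Key hex bytes 4f ca 1c 9a 77 af 3a is 7 bytes > B = 5, so hash it first: H(key) = 1c 13, then zero-pad to 5 bytes: K' = 1c 13 00 00 00.
K' ⊕ ipad = 2a 25 36 36 36; K' ⊕ opad = 40 4f 5c 5c 5c.
m1: inner = H(2a 25 36 36 36 f0) = 96 4b; tag = H(40 4f 5c 5c 5c 96 4b) = 4341
m2: inner = H(2a 25 36 36 36 69) = 96 c4; tag = H(40 4f 5c 5c 5c 96 c4) = bc41
m3: inner = H(2a 25 36 36 36 d9) = 96 34; tag = H(40 4f 5c 5c 5c 96 34) = 2c41 ← matches

3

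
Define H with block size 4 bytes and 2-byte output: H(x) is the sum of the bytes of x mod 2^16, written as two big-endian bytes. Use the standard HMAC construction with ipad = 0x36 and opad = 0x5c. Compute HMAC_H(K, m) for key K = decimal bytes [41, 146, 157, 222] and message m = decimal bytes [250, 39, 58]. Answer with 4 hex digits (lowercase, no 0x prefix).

033a

Key decimal bytes [41, 146, 157, 222] = 29 92 9d de is exactly B = 4 bytes: K' = 29 92 9d de.
K' ⊕ ipad = 1f a4 ab e8.  K' ⊕ opad = 75 ce c1 82.
Inner input = (K'⊕ipad) ∥ m = 1f a4 ab e8 ∥ fa 27 3a.
Inner hash: sum = 31+164+171+232+250+39+58 = 945 → 03 b1.
Outer input = (K'⊕opad) ∥ inner = 75 ce c1 82 ∥ 03 b1.
Outer hash (tag): sum = 117+206+193+130+3+177 = 826 → 03 3a.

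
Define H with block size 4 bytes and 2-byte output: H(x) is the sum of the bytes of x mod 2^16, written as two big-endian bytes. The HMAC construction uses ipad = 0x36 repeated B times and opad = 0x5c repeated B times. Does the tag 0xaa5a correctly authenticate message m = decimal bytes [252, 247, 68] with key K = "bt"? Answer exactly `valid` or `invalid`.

Key "bt" = 62 74 is 2 bytes ≤ B = 4; zero-pad to 4 bytes: K' = 62 74 00 00.
K' ⊕ ipad = 54 42 36 36; K' ⊕ opad = 3e 28 5c 5c.
Inner hash: sum = 84+66+54+54+252+247+68 = 825 → 03 39.
Outer hash (recomputed tag): sum = 62+40+92+92+3+57 = 346 → 01 5a.
Recomputed tag = 015a; claimed = aa5a → mismatch.

invalid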